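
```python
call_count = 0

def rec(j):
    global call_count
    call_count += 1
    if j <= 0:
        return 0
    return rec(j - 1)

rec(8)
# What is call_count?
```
Call trace:
rec(j=8)
  rec(j=7)
    rec(j=6)
      rec(j=5)
        rec(j=4)
          rec(j=3)
            rec(j=2)
              rec(j=1)
                rec(j=0)
                -> return 0
              -> return 0
            -> return 0
          -> return 0
        -> return 0
      -> return 0
    -> return 0
  -> return 0
-> return 0

call_count is incremented once per call. rec is entered once for each j = 8, 7, 6, 5, 4, 3, 2, 1, 0 (the j <= 0 call returns without recursing), i.e. 8 + 1 calls.
call_count = 9

Final answer: 9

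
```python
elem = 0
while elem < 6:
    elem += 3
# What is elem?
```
Trace:
  elem=0
  elem=3
  elem=6

Final answer: 6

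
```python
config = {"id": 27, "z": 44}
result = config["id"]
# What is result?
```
Trace:
  config={'id': 27, 'z': 44}
  config={'id': 27, 'z': 44}, result=27

Final answer: 27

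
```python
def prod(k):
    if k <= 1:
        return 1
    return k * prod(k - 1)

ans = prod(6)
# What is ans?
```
Call trace:
prod(k=6)
  prod(k=5)
    prod(k=4)
      prod(k=3)
        prod(k=2)
          prod(k=1)
          -> return 1
        -> return 2
      -> return 6
    -> return 24
  -> return 120
-> return 720

Final answer: 720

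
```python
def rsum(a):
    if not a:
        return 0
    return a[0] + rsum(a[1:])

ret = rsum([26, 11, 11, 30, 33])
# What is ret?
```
Call trace:
rsum(a=[26, 11, 11, 30, 33])
  rsum(a=[11, 11, 30, 33])
    rsum(a=[11, 30, 33])
      rsum(a=[30, 33])
        rsum(a=[33])
          rsum(a=[])
          -> return 0
        -> return 33
      -> return 63
    -> return 74
  -> return 85
-> return 111

Final answer: 111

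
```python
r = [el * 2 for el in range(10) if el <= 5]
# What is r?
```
Trace:
  el=0
  el=1
  el=2
  el=3
  el=4
  el=5
  el=6
  el=7
  el=8
  el=9
  r=[0, 2, 4, 6, 8, 10]

Final answer: [0, 2, 4, 6, 8, 10]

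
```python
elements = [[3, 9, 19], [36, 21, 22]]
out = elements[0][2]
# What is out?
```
Trace:
  elements=[[3, 9, 19], [36, 21, 22]]
  elements=[[3, 9, 19], [36, 21, 22]], out=19

Final answer: 19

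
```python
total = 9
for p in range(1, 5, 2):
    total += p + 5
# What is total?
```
Trace:
  total=9
  total=15, p=1
  total=23, p=3

Final answer: 23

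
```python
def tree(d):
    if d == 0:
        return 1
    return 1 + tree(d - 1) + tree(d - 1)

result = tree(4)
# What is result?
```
Call trace (a repeated sub-call is expanded the first time; later identical calls just restate its return value):
tree(d=4)
  tree(d=3)
    tree(d=2)
      tree(d=1)
        tree(d=0)
        -> return 1
        tree(d=0)
        -> return 1
      -> return 3
      tree(d=1) -> return 3  (same call as traced above)
    -> return 7
    tree(d=2) -> return 7  (same call as traced above)
  -> return 15
  tree(d=3) -> return 15  (same call as traced above)
-> return 31

Final answer: 31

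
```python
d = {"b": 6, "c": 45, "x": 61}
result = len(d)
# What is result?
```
Trace:
  d={'b': 6, 'c': 45, 'x': 61}
  d={'b': 6, 'c': 45, 'x': 61}, result=3

Final answer: 3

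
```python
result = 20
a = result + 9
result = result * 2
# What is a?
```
Trace:
  result=20
  result=20, a=29
  result=40, a=29

Final answer: 29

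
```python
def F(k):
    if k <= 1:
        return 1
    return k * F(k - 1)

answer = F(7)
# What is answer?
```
Call trace:
F(k=7)
  F(k=6)
    F(k=5)
      F(k=4)
        F(k=3)
          F(k=2)
            F(k=1)
            -> return 1
          -> return 2
        -> return 6
      -> return 24
    -> return 120
  -> return 720
-> return 5040

Final answer: 5040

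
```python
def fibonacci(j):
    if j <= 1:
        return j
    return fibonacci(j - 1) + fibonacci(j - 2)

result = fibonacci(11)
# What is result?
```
Call trace (a repeated sub-call is expanded the first time; later identical calls just restate its return value):
fibonacci(j=11)
  fibonacci(j=10)
    fibonacci(j=9)
      fibonacci(j=8)
        fibonacci(j=7)
          fibonacci(j=6)
            fibonacci(j=5)
              fibonacci(j=4)
                fibonacci(j=3)
                  fibonacci(j=2)
                    fibonacci(j=1)
                    -> return 1
                    fibonacci(j=0)
                    -> return 0
                  -> return 1
                  fibonacci(j=1)
                  -> return 1
                -> return 2
                fibonacci(j=2) -> return 1  (same call as traced above)
              -> return 3
              fibonacci(j=3) -> return 2  (same call as traced above)
            -> return 5
            fibonacci(j=4) -> return 3  (same call as traced above)
          -> return 8
          fibonacci(j=5) -> return 5  (same call as traced above)
        -> return 13
        fibonacci(j=6) -> return 8  (same call as traced above)
      -> return 21
      fibonacci(j=7) -> return 13  (same call as traced above)
    -> return 34
    fibonacci(j=8) -> return 21  (same call as traced above)
  -> return 55
  fibonacci(j=9) -> return 34  (same call as traced above)
-> return 89

Final answer: 89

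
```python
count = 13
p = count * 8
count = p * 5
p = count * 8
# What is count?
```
Trace:
  count=13
  count=13, p=104
  count=520, p=104
  count=520, p=4160

Final answer: 520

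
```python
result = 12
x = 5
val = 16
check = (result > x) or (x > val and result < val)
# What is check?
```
Trace:
  result=12
  result=12, x=5
  result=12, x=5, val=16
  result=12, x=5, val=16, check=True

Final answer: True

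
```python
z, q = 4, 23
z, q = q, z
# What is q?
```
Trace:
  z=4, q=23
  z=23, q=4

Final answer: 4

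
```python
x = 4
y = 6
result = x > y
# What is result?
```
Trace:
  x=4
  x=4, y=6
  x=4, y=6, result=False

Final answer: False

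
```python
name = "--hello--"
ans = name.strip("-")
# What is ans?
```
Trace:
  name='--hello--'
  name='--hello--', ans='hello'

Final answer: 'hello'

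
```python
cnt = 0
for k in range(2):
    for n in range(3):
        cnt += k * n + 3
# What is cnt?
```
Trace:
  cnt=0
  cnt=3, k=0, n=0
  cnt=6, k=0, n=1
  cnt=9, k=0, n=2
  cnt=12, k=1, n=0
  cnt=16, k=1, n=1
  cnt=21, k=1, n=2

Final answer: 21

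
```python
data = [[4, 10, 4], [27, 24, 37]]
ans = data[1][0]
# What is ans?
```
Trace:
  data=[[4, 10, 4], [27, 24, 37]]
  data=[[4, 10, 4], [27, 24, 37]], ans=27

Final answer: 27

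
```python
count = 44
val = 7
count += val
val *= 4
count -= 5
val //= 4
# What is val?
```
Trace:
  count=44
  count=44, val=7
  count=51, val=7
  count=51, val=28
  count=46, val=28
  count=46, val=7

Final answer: 7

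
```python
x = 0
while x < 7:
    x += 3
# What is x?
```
Trace:
  x=0
  x=3
  x=6
  x=9

Final answer: 9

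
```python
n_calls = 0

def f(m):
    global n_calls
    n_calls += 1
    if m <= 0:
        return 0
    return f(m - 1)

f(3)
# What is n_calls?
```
Call trace:
f(m=3)
  f(m=2)
    f(m=1)
      f(m=0)
      -> return 0
    -> return 0
  -> return 0
-> return 0

n_calls is incremented once per call. f is entered once for each m = 3, 2, 1, 0 (the m <= 0 call returns without recursing), i.e. 3 + 1 calls.
n_calls = 4

Final answer: 4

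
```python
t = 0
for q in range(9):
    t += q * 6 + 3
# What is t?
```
Trace:
  t=0
  t=3, q=0
  t=12, q=1
  t=27, q=2
  t=48, q=3
  t=75, q=4
  t=108, q=5
  t=147, q=6
  t=192, q=7
  t=243, q=8

Final answer: 243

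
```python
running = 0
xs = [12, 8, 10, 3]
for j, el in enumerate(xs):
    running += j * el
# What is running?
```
Trace:
  running=0
  running=0, j=0, el=12
  running=8, j=1, el=8
  running=28, j=2, el=10
  running=37, j=3, el=3

Final answer: 37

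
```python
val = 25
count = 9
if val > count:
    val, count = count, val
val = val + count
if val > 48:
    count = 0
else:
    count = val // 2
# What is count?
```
Trace:
  val=25
  val=25, count=9
  val=9, count=25
  val=34, count=25
  val=34, count=17

Final answer: 17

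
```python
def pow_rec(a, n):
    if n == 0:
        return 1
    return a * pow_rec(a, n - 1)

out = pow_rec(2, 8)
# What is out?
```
Call trace:
pow_rec(a=2, n=8)
  pow_rec(a=2, n=7)
    pow_rec(a=2, n=6)
      pow_rec(a=2, n=5)
        pow_rec(a=2, n=4)
          pow_rec(a=2, n=3)
            pow_rec(a=2, n=2)
              pow_rec(a=2, n=1)
                pow_rec(a=2, n=0)
                -> return 1
              -> return 2
            -> return 4
          -> return 8
        -> return 16
      -> return 32
    -> return 64
  -> return 128
-> return 256

Final answer: 256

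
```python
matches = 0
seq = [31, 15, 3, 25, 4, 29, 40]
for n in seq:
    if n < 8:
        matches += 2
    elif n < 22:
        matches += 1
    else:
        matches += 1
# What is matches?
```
Trace:
  matches=0
  matches=1, n=31
  matches=2, n=15
  matches=4, n=3
  matches=5, n=25
  matches=7, n=4
  matches=8, n=29
  matches=9, n=40

Final answer: 9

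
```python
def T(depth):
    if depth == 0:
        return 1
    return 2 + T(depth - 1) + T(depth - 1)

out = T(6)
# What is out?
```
Call trace (a repeated sub-call is expanded the first time; later identical calls just restate its return value):
T(depth=6)
  T(depth=5)
    T(depth=4)
      T(depth=3)
        T(depth=2)
          T(depth=1)
            T(depth=0)
            -> return 1
            T(depth=0)
            -> return 1
          -> return 4
          T(depth=1) -> return 4  (same call as traced above)
        -> return 10
        T(depth=2) -> return 10  (same call as traced above)
      -> return 22
      T(depth=3) -> return 22  (same call as traced above)
    -> return 46
    T(depth=4) -> return 46  (same call as traced above)
  -> return 94
  T(depth=5) -> return 94  (same call as traced above)
-> return 190

Final answer: 190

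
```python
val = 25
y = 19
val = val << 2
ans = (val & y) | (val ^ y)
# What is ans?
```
Trace:
  val=25
  val=25, y=19
  val=100, y=19
  val=100, y=19, ans=119

Final answer: 119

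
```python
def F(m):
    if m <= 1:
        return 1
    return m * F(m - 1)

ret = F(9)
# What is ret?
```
Call trace:
F(m=9)
  F(m=8)
    F(m=7)
      F(m=6)
        F(m=5)
          F(m=4)
            F(m=3)
              F(m=2)
                F(m=1)
                -> return 1
              -> return 2
            -> return 6
          -> return 24
        -> return 120
      -> return 720
    -> return 5040
  -> return 40320
-> return 362880

Final answer: 362880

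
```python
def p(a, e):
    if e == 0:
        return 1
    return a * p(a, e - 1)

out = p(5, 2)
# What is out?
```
Call trace:
p(a=5, e=2)
  p(a=5, e=1)
    p(a=5, e=0)
    -> return 1
  -> return 5
-> return 25

Final answer: 25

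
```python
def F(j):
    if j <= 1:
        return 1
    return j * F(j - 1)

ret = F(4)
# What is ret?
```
Call trace:
F(j=4)
  F(j=3)
    F(j=2)
      F(j=1)
      -> return 1
    -> return 2
  -> return 6
-> return 24

Final answer: 24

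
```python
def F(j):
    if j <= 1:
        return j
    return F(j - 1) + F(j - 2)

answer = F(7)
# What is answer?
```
Call trace (a repeated sub-call is expanded the first time; later identical calls just restate its return value):
F(j=7)
  F(j=6)
    F(j=5)
      F(j=4)
        F(j=3)
          F(j=2)
            F(j=1)
            -> return 1
            F(j=0)
            -> return 0
          -> return 1
          F(j=1)
          -> return 1
        -> return 2
        F(j=2) -> return 1  (same call as traced above)
      -> return 3
      F(j=3) -> return 2  (same call as traced above)
    -> return 5
    F(j=4) -> return 3  (same call as traced above)
  -> return 8
  F(j=5) -> return 5  (same call as traced above)
-> return 13

Final answer: 13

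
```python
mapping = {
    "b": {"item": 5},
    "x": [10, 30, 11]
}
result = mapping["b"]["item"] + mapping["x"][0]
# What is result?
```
Trace:
  mapping={'b': {'item': 5}, 'x': [10, 30, 11]}
  mapping={'b': {'item': 5}, 'x': [10, 30, 11]}, result=15

Final answer: 15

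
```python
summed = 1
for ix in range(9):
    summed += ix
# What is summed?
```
Trace:
  summed=1
  summed=1, ix=0
  summed=2, ix=1
  summed=4, ix=2
  summed=7, ix=3
  summed=11, ix=4
  summed=16, ix=5
  summed=22, ix=6
  summed=29, ix=7
  summed=37, ix=8

Final answer: 37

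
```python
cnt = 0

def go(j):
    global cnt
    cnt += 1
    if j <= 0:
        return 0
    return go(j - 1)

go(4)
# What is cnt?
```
Call trace:
go(j=4)
  go(j=3)
    go(j=2)
      go(j=1)
        go(j=0)
        -> return 0
      -> return 0
    -> return 0
  -> return 0
-> return 0

cnt is incremented once per call. go is entered once for each j = 4, 3, 2, 1, 0 (the j <= 0 call returns without recursing), i.e. 4 + 1 calls.
cnt = 5

Final answer: 5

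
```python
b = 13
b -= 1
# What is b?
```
Trace:
  b=13
  b=12

Final answer: 12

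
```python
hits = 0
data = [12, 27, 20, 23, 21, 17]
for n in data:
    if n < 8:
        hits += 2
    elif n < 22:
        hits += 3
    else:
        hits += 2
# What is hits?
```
Trace:
  hits=0
  hits=3, n=12
  hits=5, n=27
  hits=8, n=20
  hits=10, n=23
  hits=13, n=21
  hits=16, n=17

Final answer: 16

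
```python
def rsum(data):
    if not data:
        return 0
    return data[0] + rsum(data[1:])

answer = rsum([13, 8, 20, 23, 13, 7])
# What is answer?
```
Call trace:
rsum(data=[13, 8, 20, 23, 13, 7])
  rsum(data=[8, 20, 23, 13, 7])
    rsum(data=[20, 23, 13, 7])
      rsum(data=[23, 13, 7])
        rsum(data=[13, 7])
          rsum(data=[7])
            rsum(data=[])
            -> return 0
          -> return 7
        -> return 20
      -> return 43
    -> return 63
  -> return 71
-> return 84

Final answer: 84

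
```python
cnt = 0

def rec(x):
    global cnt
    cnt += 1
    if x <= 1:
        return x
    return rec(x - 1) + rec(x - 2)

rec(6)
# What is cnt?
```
Call trace (a repeated sub-call is expanded the first time; later identical calls just restate its return value):
rec(x=6)
  rec(x=5)
    rec(x=4)
      rec(x=3)
        rec(x=2)
          rec(x=1)
          -> return 1
          rec(x=0)
          -> return 0
        -> return 1
        rec(x=1)
        -> return 1
      -> return 2
      rec(x=2) -> return 1  (same call as traced above)
    -> return 3
    rec(x=3) -> return 2  (same call as traced above)
  -> return 5
  rec(x=4) -> return 3  (same call as traced above)
-> return 8

cnt is incremented once per call, so count the calls in each subtree. Let C(x) = number of calls made by rec(x).
C(0) = C(1) = 1 (base case, no recursion); C(x) = 1 + C(x - 1) + C(x - 2) otherwise.
C(2) = 1 + C(1) + C(0) = 1 + 1 + 1 = 3
C(3) = 1 + C(2) + C(1) = 1 + 3 + 1 = 5
C(4) = 1 + C(3) + C(2) = 1 + 5 + 3 = 9
C(5) = 1 + C(4) + C(3) = 1 + 9 + 5 = 15
C(6) = 1 + C(5) + C(4) = 1 + 15 + 9 = 25
cnt = C(6) = 25

Final answer: 25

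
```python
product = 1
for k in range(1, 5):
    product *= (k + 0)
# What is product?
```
Trace:
  product=1
  product=1, k=1
  product=2, k=2
  product=6, k=3
  product=24, k=4

Final answer: 24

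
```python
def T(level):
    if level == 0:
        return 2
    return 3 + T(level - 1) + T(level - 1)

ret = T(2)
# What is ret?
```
Call trace (a repeated sub-call is expanded the first time; later identical calls just restate its return value):
T(level=2)
  T(level=1)
    T(level=0)
    -> return 2
    T(level=0)
    -> return 2
  -> return 7
  T(level=1) -> return 7  (same call as traced above)
-> return 17

Final answer: 17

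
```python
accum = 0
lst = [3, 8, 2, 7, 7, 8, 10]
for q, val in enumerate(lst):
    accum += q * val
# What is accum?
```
Trace:
  accum=0
  accum=0, q=0, val=3
  accum=8, q=1, val=8
  accum=12, q=2, val=2
  accum=33, q=3, val=7
  accum=61, q=4, val=7
  accum=101, q=5, val=8
  accum=161, q=6, val=10

Final answer: 161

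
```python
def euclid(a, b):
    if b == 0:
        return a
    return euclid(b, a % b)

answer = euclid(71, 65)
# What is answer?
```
Call trace:
euclid(a=71, b=65)
  euclid(a=65, b=6)
    euclid(a=6, b=5)
      euclid(a=5, b=1)
        euclid(a=1, b=0)
        -> return 1
      -> return 1
    -> return 1
  -> return 1
-> return 1

Final answer: 1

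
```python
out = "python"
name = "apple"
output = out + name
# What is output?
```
Trace:
  out='python'
  out='python', name='apple'
  out='python', name='apple', output='pythonapple'

Final answer: 'pythonapple'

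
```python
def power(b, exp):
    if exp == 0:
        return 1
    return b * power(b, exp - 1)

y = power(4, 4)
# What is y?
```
Call trace:
power(b=4, exp=4)
  power(b=4, exp=3)
    power(b=4, exp=2)
      power(b=4, exp=1)
        power(b=4, exp=0)
        -> return 1
      -> return 4
    -> return 16
  -> return 64
-> return 256

Final answer: 256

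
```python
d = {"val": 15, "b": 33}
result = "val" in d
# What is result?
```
Trace:
  d={'val': 15, 'b': 33}
  d={'val': 15, 'b': 33}, result=True

Final answer: True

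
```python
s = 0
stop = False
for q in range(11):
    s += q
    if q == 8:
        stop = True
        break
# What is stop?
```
Trace:
  s=0
  s=0, stop=False
  s=0, stop=False, q=0
  s=1, stop=False, q=1
  s=3, stop=False, q=2
  s=6, stop=False, q=3
  s=10, stop=False, q=4
  s=15, stop=False, q=5
  s=21, stop=False, q=6
  s=28, stop=False, q=7
  s=36, stop=True, q=8

Final answer: True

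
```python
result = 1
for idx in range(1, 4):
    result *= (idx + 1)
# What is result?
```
Trace:
  result=1
  result=2, idx=1
  result=6, idx=2
  result=24, idx=3

Final answer: 24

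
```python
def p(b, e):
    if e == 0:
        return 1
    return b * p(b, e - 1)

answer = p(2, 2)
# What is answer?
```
Call trace:
p(b=2, e=2)
  p(b=2, e=1)
    p(b=2, e=0)
    -> return 1
  -> return 2
-> return 4

Final answer: 4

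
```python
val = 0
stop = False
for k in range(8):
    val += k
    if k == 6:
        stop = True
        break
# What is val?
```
Trace:
  val=0
  val=0, stop=False
  val=0, stop=False, k=0
  val=1, stop=False, k=1
  val=3, stop=False, k=2
  val=6, stop=False, k=3
  val=10, stop=False, k=4
  val=15, stop=False, k=5
  val=21, stop=True, k=6

Final answer: 21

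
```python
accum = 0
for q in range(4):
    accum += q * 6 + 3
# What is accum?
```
Trace:
  accum=0
  accum=3, q=0
  accum=12, q=1
  accum=27, q=2
  accum=48, q=3

Final answer: 48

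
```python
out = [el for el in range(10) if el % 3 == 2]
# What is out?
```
Trace:
  el=0
  el=1
  el=2
  el=3
  el=4
  el=5
  el=6
  el=7
  el=8
  el=9
  out=[2, 5, 8]

Final answer: [2, 5, 8]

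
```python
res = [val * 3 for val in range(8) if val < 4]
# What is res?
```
Trace:
  val=0
  val=1
  val=2
  val=3
  val=4
  val=5
  val=6
  val=7
  res=[0, 3, 6, 9]

Final answer: [0, 3, 6, 9]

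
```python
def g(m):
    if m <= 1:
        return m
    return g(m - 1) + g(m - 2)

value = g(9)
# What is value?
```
Call trace (a repeated sub-call is expanded the first time; later identical calls just restate its return value):
g(m=9)
  g(m=8)
    g(m=7)
      g(m=6)
        g(m=5)
          g(m=4)
            g(m=3)
              g(m=2)
                g(m=1)
                -> return 1
                g(m=0)
                -> return 0
              -> return 1
              g(m=1)
              -> return 1
            -> return 2
            g(m=2) -> return 1  (same call as traced above)
          -> return 3
          g(m=3) -> return 2  (same call as traced above)
        -> return 5
        g(m=4) -> return 3  (same call as traced above)
      -> return 8
      g(m=5) -> return 5  (same call as traced above)
    -> return 13
    g(m=6) -> return 8  (same call as traced above)
  -> return 21
  g(m=7) -> return 13  (same call as traced above)
-> return 34

Final answer: 34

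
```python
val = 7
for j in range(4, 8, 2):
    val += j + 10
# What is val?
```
Trace:
  val=7
  val=21, j=4
  val=37, j=6

Final answer: 37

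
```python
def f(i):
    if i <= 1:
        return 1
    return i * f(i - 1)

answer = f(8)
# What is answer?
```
Call trace:
f(i=8)
  f(i=7)
    f(i=6)
      f(i=5)
        f(i=4)
          f(i=3)
            f(i=2)
              f(i=1)
              -> return 1
            -> return 2
          -> return 6
        -> return 24
      -> return 120
    -> return 720
  -> return 5040
-> return 40320

Final answer: 40320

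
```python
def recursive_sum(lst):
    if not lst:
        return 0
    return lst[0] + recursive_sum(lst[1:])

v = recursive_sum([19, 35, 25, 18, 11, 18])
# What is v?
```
Call trace:
recursive_sum(lst=[19, 35, 25, 18, 11, 18])
  recursive_sum(lst=[35, 25, 18, 11, 18])
    recursive_sum(lst=[25, 18, 11, 18])
      recursive_sum(lst=[18, 11, 18])
        recursive_sum(lst=[11, 18])
          recursive_sum(lst=[18])
            recursive_sum(lst=[])
            -> return 0
          -> return 18
        -> return 29
      -> return 47
    -> return 72
  -> return 107
-> return 126

Final answer: 126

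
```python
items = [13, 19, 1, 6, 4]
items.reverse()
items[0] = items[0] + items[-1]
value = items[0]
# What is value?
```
Trace:
  items=[13, 19, 1, 6, 4]
  items=[4, 6, 1, 19, 13]
  items=[17, 6, 1, 19, 13]
  items=[17, 6, 1, 19, 13], value=17

Final answer: 17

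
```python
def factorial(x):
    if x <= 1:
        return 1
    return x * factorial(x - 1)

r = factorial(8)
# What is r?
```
Call trace:
factorial(x=8)
  factorial(x=7)
    factorial(x=6)
      factorial(x=5)
        factorial(x=4)
          factorial(x=3)
            factorial(x=2)
              factorial(x=1)
              -> return 1
            -> return 2
          -> return 6
        -> return 24
      -> return 120
    -> return 720
  -> return 5040
-> return 40320

Final answer: 40320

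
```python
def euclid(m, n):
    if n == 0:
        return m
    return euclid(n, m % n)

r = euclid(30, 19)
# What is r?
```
Call trace:
euclid(m=30, n=19)
  euclid(m=19, n=11)
    euclid(m=11, n=8)
      euclid(m=8, n=3)
        euclid(m=3, n=2)
          euclid(m=2, n=1)
            euclid(m=1, n=0)
            -> return 1
          -> return 1
        -> return 1
      -> return 1
    -> return 1
  -> return 1
-> return 1

Final answer: 1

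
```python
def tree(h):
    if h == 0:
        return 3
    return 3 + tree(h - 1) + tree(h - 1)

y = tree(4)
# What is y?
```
Call trace (a repeated sub-call is expanded the first time; later identical calls just restate its return value):
tree(h=4)
  tree(h=3)
    tree(h=2)
      tree(h=1)
        tree(h=0)
        -> return 3
        tree(h=0)
        -> return 3
      -> return 9
      tree(h=1) -> return 9  (same call as traced above)
    -> return 21
    tree(h=2) -> return 21  (same call as traced above)
  -> return 45
  tree(h=3) -> return 45  (same call as traced above)
-> return 93

Final answer: 93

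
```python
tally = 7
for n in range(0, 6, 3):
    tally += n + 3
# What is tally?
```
Trace:
  tally=7
  tally=10, n=0
  tally=16, n=3

Final answer: 16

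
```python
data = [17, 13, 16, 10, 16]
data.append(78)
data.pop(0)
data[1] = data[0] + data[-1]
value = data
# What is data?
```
Trace:
  data=[17, 13, 16, 10, 16]
  data=[17, 13, 16, 10, 16, 78]
  data=[13, 16, 10, 16, 78]
  data=[13, 91, 10, 16, 78]
  data=[13, 91, 10, 16, 78], value=[13, 91, 10, 16, 78]

Final answer: [13, 91, 10, 16, 78]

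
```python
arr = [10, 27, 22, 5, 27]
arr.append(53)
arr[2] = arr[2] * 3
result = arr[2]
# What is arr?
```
Trace:
  arr=[10, 27, 22, 5, 27]
  arr=[10, 27, 22, 5, 27, 53]
  arr=[10, 27, 66, 5, 27, 53]
  arr=[10, 27, 66, 5, 27, 53], result=66

Final answer: [10, 27, 66, 5, 27, 53]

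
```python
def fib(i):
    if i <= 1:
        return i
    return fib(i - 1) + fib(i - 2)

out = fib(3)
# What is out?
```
Call trace:
fib(i=3)
  fib(i=2)
    fib(i=1)
    -> return 1
    fib(i=0)
    -> return 0
  -> return 1
  fib(i=1)
  -> return 1
-> return 2

Final answer: 2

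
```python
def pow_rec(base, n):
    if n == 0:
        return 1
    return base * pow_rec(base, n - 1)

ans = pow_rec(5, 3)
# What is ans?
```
Call trace:
pow_rec(base=5, n=3)
  pow_rec(base=5, n=2)
    pow_rec(base=5, n=1)
      pow_rec(base=5, n=0)
      -> return 1
    -> return 5
  -> return 25
-> return 125

Final answer: 125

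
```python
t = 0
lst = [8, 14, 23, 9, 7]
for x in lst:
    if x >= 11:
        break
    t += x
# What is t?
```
Trace:
  t=0
  t=8, x=8
  t=8, x=14

Final answer: 8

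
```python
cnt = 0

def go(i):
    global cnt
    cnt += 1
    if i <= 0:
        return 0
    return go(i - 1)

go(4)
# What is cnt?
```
Call trace:
go(i=4)
  go(i=3)
    go(i=2)
      go(i=1)
        go(i=0)
        -> return 0
      -> return 0
    -> return 0
  -> return 0
-> return 0

cnt is incremented once per call. go is entered once for each i = 4, 3, 2, 1, 0 (the i <= 0 call returns without recursing), i.e. 4 + 1 calls.
cnt = 5

Final answer: 5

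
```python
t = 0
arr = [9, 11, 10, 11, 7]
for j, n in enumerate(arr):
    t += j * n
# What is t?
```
Trace:
  t=0
  t=0, j=0, n=9
  t=11, j=1, n=11
  t=31, j=2, n=10
  t=64, j=3, n=11
  t=92, j=4, n=7

Final answer: 92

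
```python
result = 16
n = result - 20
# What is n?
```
Trace:
  result=16
  result=16, n=-4

Final answer: -4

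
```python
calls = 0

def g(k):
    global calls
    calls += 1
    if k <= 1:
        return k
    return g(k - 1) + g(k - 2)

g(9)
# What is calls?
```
Call trace (a repeated sub-call is expanded the first time; later identical calls just restate its return value):
g(k=9)
  g(k=8)
    g(k=7)
      g(k=6)
        g(k=5)
          g(k=4)
            g(k=3)
              g(k=2)
                g(k=1)
                -> return 1
                g(k=0)
                -> return 0
              -> return 1
              g(k=1)
              -> return 1
            -> return 2
            g(k=2) -> return 1  (same call as traced above)
          -> return 3
          g(k=3) -> return 2  (same call as traced above)
        -> return 5
        g(k=4) -> return 3  (same call as traced above)
      -> return 8
      g(k=5) -> return 5  (same call as traced above)
    -> return 13
    g(k=6) -> return 8  (same call as traced above)
  -> return 21
  g(k=7) -> return 13  (same call as traced above)
-> return 34

calls is incremented once per call, so count the calls in each subtree. Let C(k) = number of calls made by g(k).
C(0) = C(1) = 1 (base case, no recursion); C(k) = 1 + C(k - 1) + C(k - 2) otherwise.
C(2) = 1 + C(1) + C(0) = 1 + 1 + 1 = 3
C(3) = 1 + C(2) + C(1) = 1 + 3 + 1 = 5
C(4) = 1 + C(3) + C(2) = 1 + 5 + 3 = 9
C(5) = 1 + C(4) + C(3) = 1 + 9 + 5 = 15
C(6) = 1 + C(5) + C(4) = 1 + 15 + 9 = 25
C(7) = 1 + C(6) + C(5) = 1 + 25 + 15 = 41
C(8) = 1 + C(7) + C(6) = 1 + 41 + 25 = 67
C(9) = 1 + C(8) + C(7) = 1 + 67 + 41 = 109
calls = C(9) = 109

Final answer: 109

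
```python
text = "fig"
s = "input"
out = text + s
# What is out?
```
Trace:
  text='fig'
  text='fig', s='input'
  text='fig', s='input', out='figinput'

Final answer: 'figinput'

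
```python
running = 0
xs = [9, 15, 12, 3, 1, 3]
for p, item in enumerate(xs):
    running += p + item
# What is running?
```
Trace:
  running=0
  running=9, p=0, item=9
  running=25, p=1, item=15
  running=39, p=2, item=12
  running=45, p=3, item=3
  running=50, p=4, item=1
  running=58, p=5, item=3

Final answer: 58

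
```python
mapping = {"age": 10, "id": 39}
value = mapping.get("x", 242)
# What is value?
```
Trace:
  mapping={'age': 10, 'id': 39}
  mapping={'age': 10, 'id': 39}, value=242

Final answer: 242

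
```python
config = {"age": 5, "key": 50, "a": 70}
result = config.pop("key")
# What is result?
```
Trace:
  config={'age': 5, 'key': 50, 'a': 70}
  config={'age': 5, 'a': 70}, result=50

Final answer: 50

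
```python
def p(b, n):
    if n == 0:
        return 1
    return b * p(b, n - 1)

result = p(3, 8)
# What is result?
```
Call trace:
p(b=3, n=8)
  p(b=3, n=7)
    p(b=3, n=6)
      p(b=3, n=5)
        p(b=3, n=4)
          p(b=3, n=3)
            p(b=3, n=2)
              p(b=3, n=1)
                p(b=3, n=0)
                -> return 1
              -> return 3
            -> return 9
          -> return 27
        -> return 81
      -> return 243
    -> return 729
  -> return 2187
-> return 6561

Final answer: 6561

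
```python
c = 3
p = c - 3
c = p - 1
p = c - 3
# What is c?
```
Trace:
  c=3
  c=3, p=0
  c=-1, p=0
  c=-1, p=-4

Final answer: -1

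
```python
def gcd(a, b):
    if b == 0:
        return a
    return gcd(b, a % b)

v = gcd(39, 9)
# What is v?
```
Call trace:
gcd(a=39, b=9)
  gcd(a=9, b=3)
    gcd(a=3, b=0)
    -> return 3
  -> return 3
-> return 3

Final answer: 3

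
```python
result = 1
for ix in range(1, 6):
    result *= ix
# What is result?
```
Trace:
  result=1
  result=1, ix=1
  result=2, ix=2
  result=6, ix=3
  result=24, ix=4
  result=120, ix=5

Final answer: 120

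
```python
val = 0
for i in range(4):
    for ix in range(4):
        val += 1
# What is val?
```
Trace:
  val=0
  val=1, i=0, ix=0
  val=2, i=0, ix=1
  val=3, i=0, ix=2
  val=4, i=0, ix=3
  val=5, i=1, ix=0
  val=6, i=1, ix=1
  val=7, i=1, ix=2
  val=8, i=1, ix=3
  val=9, i=2, ix=0
  val=10, i=2, ix=1
  val=11, i=2, ix=2
  val=12, i=2, ix=3
  val=13, i=3, ix=0
  val=14, i=3, ix=1
  val=15, i=3, ix=2
  val=16, i=3, ix=3

Final answer: 16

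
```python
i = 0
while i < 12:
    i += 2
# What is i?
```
Trace:
  i=0
  i=2
  i=4
  i=6
  i=8
  i=10
  i=12

Final answer: 12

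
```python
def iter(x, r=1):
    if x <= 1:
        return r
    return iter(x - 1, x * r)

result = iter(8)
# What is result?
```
Call trace:
iter(x=8, r=1)
  iter(x=7, r=8)
    iter(x=6, r=56)
      iter(x=5, r=336)
        iter(x=4, r=1680)
          iter(x=3, r=6720)
            iter(x=2, r=20160)
              iter(x=1, r=40320)
              -> return 40320
            -> return 40320
          -> return 40320
        -> return 40320
      -> return 40320
    -> return 40320
  -> return 40320
-> return 40320

Final answer: 40320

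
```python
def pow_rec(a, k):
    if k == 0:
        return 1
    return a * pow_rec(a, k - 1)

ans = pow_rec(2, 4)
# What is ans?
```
Call trace:
pow_rec(a=2, k=4)
  pow_rec(a=2, k=3)
    pow_rec(a=2, k=2)
      pow_rec(a=2, k=1)
        pow_rec(a=2, k=0)
        -> return 1
      -> return 2
    -> return 4
  -> return 8
-> return 16

Final answer: 16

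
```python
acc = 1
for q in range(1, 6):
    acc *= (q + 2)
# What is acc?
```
Trace:
  acc=1
  acc=3, q=1
  acc=12, q=2
  acc=60, q=3
  acc=360, q=4
  acc=2520, q=5

Final answer: 2520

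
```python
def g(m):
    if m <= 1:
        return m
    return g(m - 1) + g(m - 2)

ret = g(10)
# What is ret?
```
Call trace (a repeated sub-call is expanded the first time; later identical calls just restate its return value):
g(m=10)
  g(m=9)
    g(m=8)
      g(m=7)
        g(m=6)
          g(m=5)
            g(m=4)
              g(m=3)
                g(m=2)
                  g(m=1)
                  -> return 1
                  g(m=0)
                  -> return 0
                -> return 1
                g(m=1)
                -> return 1
              -> return 2
              g(m=2) -> return 1  (same call as traced above)
            -> return 3
            g(m=3) -> return 2  (same call as traced above)
          -> return 5
          g(m=4) -> return 3  (same call as traced above)
        -> return 8
        g(m=5) -> return 5  (same call as traced above)
      -> return 13
      g(m=6) -> return 8  (same call as traced above)
    -> return 21
    g(m=7) -> return 13  (same call as traced above)
  -> return 34
  g(m=8) -> return 21  (same call as traced above)
-> return 55

Final answer: 55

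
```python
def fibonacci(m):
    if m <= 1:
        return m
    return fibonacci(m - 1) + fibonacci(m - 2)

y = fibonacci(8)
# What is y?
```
Call trace (a repeated sub-call is expanded the first time; later identical calls just restate its return value):
fibonacci(m=8)
  fibonacci(m=7)
    fibonacci(m=6)
      fibonacci(m=5)
        fibonacci(m=4)
          fibonacci(m=3)
            fibonacci(m=2)
              fibonacci(m=1)
              -> return 1
              fibonacci(m=0)
              -> return 0
            -> return 1
            fibonacci(m=1)
            -> return 1
          -> return 2
          fibonacci(m=2) -> return 1  (same call as traced above)
        -> return 3
        fibonacci(m=3) -> return 2  (same call as traced above)
      -> return 5
      fibonacci(m=4) -> return 3  (same call as traced above)
    -> return 8
    fibonacci(m=5) -> return 5  (same call as traced above)
  -> return 13
  fibonacci(m=6) -> return 8  (same call as traced above)
-> return 21

Final answer: 21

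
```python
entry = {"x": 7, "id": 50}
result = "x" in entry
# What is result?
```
Trace:
  entry={'x': 7, 'id': 50}
  entry={'x': 7, 'id': 50}, result=True

Final answer: True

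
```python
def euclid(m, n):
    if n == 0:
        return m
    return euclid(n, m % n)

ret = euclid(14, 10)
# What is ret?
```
Call trace:
euclid(m=14, n=10)
  euclid(m=10, n=4)
    euclid(m=4, n=2)
      euclid(m=2, n=0)
      -> return 2
    -> return 2
  -> return 2
-> return 2

Final answer: 2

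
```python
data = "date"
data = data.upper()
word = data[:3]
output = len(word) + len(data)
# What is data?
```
Trace:
  data='date'
  data='DATE'
  data='DATE', word='DAT'
  data='DATE', word='DAT', output=7

Final answer: 'DATE'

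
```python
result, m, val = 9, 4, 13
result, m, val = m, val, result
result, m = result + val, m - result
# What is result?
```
Trace:
  result=9, m=4, val=13
  result=4, m=13, val=9
  result=13, m=9, val=9

Final answer: 13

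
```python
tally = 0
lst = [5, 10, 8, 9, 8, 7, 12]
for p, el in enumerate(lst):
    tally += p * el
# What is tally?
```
Trace:
  tally=0
  tally=0, p=0, el=5
  tally=10, p=1, el=10
  tally=26, p=2, el=8
  tally=53, p=3, el=9
  tally=85, p=4, el=8
  tally=120, p=5, el=7
  tally=192, p=6, el=12

Final answer: 192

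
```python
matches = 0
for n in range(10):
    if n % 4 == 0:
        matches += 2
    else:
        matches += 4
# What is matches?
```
Trace:
  matches=0
  matches=2, n=0
  matches=6, n=1
  matches=10, n=2
  matches=14, n=3
  matches=16, n=4
  matches=20, n=5
  matches=24, n=6
  matches=28, n=7
  matches=30, n=8
  matches=34, n=9

Final answer: 34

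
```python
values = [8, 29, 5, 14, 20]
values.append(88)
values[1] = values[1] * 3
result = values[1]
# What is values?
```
Trace:
  values=[8, 29, 5, 14, 20]
  values=[8, 29, 5, 14, 20, 88]
  values=[8, 87, 5, 14, 20, 88]
  values=[8, 87, 5, 14, 20, 88], result=87

Final answer: [8, 87, 5, 14, 20, 88]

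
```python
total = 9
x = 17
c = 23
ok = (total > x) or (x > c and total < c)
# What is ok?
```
Trace:
  total=9
  total=9, x=17
  total=9, x=17, c=23
  total=9, x=17, c=23, ok=False

Final answer: False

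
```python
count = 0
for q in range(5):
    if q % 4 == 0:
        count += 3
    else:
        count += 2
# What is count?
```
Trace:
  count=0
  count=3, q=0
  count=5, q=1
  count=7, q=2
  count=9, q=3
  count=12, q=4

Final answer: 12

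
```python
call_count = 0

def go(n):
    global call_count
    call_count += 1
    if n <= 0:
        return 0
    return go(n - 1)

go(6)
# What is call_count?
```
Call trace:
go(n=6)
  go(n=5)
    go(n=4)
      go(n=3)
        go(n=2)
          go(n=1)
            go(n=0)
            -> return 0
          -> return 0
        -> return 0
      -> return 0
    -> return 0
  -> return 0
-> return 0

call_count is incremented once per call. go is entered once for each n = 6, 5, 4, 3, 2, 1, 0 (the n <= 0 call returns without recursing), i.e. 6 + 1 calls.
call_count = 7

Final answer: 7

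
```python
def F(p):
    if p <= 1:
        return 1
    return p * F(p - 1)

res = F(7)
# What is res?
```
Call trace:
F(p=7)
  F(p=6)
    F(p=5)
      F(p=4)
        F(p=3)
          F(p=2)
            F(p=1)
            -> return 1
          -> return 2
        -> return 6
      -> return 24
    -> return 120
  -> return 720
-> return 5040

Final answer: 5040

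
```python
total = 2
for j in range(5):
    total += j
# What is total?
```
Trace:
  total=2
  total=2, j=0
  total=3, j=1
  total=5, j=2
  total=8, j=3
  total=12, j=4

Final answer: 12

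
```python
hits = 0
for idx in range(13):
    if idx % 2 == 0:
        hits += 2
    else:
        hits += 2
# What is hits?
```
Trace:
  hits=0
  hits=2, idx=0
  hits=4, idx=1
  hits=6, idx=2
  hits=8, idx=3
  hits=10, idx=4
  hits=12, idx=5
  hits=14, idx=6
  hits=16, idx=7
  hits=18, idx=8
  hits=20, idx=9
  hits=22, idx=10
  hits=24, idx=11
  hits=26, idx=12

Final answer: 26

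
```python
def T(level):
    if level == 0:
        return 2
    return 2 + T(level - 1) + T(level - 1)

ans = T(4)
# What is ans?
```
Call trace (a repeated sub-call is expanded the first time; later identical calls just restate its return value):
T(level=4)
  T(level=3)
    T(level=2)
      T(level=1)
        T(level=0)
        -> return 2
        T(level=0)
        -> return 2
      -> return 6
      T(level=1) -> return 6  (same call as traced above)
    -> return 14
    T(level=2) -> return 14  (same call as traced above)
  -> return 30
  T(level=3) -> return 30  (same call as traced above)
-> return 62

Final answer: 62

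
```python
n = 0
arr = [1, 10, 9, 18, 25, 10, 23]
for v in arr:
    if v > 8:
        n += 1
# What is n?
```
Trace:
  n=0
  n=0, v=1
  n=1, v=10
  n=2, v=9
  n=3, v=18
  n=4, v=25
  n=5, v=10
  n=6, v=23

Final answer: 6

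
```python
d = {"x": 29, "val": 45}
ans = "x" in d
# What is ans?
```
Trace:
  d={'x': 29, 'val': 45}
  d={'x': 29, 'val': 45}, ans=True

Final answer: True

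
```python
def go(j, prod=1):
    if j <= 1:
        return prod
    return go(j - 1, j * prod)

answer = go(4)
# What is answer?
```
Call trace:
go(j=4, prod=1)
  go(j=3, prod=4)
    go(j=2, prod=12)
      go(j=1, prod=24)
      -> return 24
    -> return 24
  -> return 24
-> return 24

Final answer: 24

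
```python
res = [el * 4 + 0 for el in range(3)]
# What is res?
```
Trace:
  el=0
  el=1
  el=2
  res=[0, 4, 8]

Final answer: [0, 4, 8]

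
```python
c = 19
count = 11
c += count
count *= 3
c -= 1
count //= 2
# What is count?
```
Trace:
  c=19
  c=19, count=11
  c=30, count=11
  c=30, count=33
  c=29, count=33
  c=29, count=16

Final answer: 16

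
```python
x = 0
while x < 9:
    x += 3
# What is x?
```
Trace:
  x=0
  x=3
  x=6
  x=9

Final answer: 9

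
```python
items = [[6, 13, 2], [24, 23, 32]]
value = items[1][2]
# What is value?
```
Trace:
  items=[[6, 13, 2], [24, 23, 32]]
  items=[[6, 13, 2], [24, 23, 32]], value=32

Final answer: 32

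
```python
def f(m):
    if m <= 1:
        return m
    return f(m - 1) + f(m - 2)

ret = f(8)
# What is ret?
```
Call trace (a repeated sub-call is expanded the first time; later identical calls just restate its return value):
f(m=8)
  f(m=7)
    f(m=6)
      f(m=5)
        f(m=4)
          f(m=3)
            f(m=2)
              f(m=1)
              -> return 1
              f(m=0)
              -> return 0
            -> return 1
            f(m=1)
            -> return 1
          -> return 2
          f(m=2) -> return 1  (same call as traced above)
        -> return 3
        f(m=3) -> return 2  (same call as traced above)
      -> return 5
      f(m=4) -> return 3  (same call as traced above)
    -> return 8
    f(m=5) -> return 5  (same call as traced above)
  -> return 13
  f(m=6) -> return 8  (same call as traced above)
-> return 21

Final answer: 21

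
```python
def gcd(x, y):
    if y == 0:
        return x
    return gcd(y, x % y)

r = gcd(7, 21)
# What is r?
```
Call trace:
gcd(x=7, y=21)
  gcd(x=21, y=7)
    gcd(x=7, y=0)
    -> return 7
  -> return 7
-> return 7

Final answer: 7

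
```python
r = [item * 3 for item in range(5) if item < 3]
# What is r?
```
Trace:
  item=0
  item=1
  item=2
  item=3
  item=4
  r=[0, 3, 6]

Final answer: [0, 3, 6]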